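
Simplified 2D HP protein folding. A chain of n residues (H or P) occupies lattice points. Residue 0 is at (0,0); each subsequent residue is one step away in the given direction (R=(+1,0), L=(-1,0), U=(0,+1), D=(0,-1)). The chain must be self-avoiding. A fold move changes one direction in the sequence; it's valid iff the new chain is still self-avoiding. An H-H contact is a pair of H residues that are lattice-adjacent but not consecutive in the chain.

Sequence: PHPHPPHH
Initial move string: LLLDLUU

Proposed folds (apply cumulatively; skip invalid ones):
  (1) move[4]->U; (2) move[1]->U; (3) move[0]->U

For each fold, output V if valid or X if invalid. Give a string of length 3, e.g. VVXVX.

Answer: XVV

Derivation:
Initial: LLLDLUU -> [(0, 0), (-1, 0), (-2, 0), (-3, 0), (-3, -1), (-4, -1), (-4, 0), (-4, 1)]
Fold 1: move[4]->U => LLLDUUU INVALID (collision), skipped
Fold 2: move[1]->U => LULDLUU VALID
Fold 3: move[0]->U => UULDLUU VALID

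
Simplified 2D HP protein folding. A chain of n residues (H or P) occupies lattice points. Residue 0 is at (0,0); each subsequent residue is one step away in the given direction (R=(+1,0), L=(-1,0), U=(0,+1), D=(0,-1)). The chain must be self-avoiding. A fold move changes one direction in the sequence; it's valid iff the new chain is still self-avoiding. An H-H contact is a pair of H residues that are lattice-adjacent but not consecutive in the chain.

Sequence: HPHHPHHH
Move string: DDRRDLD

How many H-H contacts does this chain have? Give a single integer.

Answer: 1

Derivation:
Positions: [(0, 0), (0, -1), (0, -2), (1, -2), (2, -2), (2, -3), (1, -3), (1, -4)]
H-H contact: residue 3 @(1,-2) - residue 6 @(1, -3)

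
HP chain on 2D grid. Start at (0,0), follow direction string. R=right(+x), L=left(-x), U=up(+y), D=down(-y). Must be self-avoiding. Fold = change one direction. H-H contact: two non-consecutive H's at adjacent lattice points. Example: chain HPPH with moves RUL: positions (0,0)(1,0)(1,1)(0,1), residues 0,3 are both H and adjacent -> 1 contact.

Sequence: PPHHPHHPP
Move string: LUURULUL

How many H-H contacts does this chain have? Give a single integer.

Positions: [(0, 0), (-1, 0), (-1, 1), (-1, 2), (0, 2), (0, 3), (-1, 3), (-1, 4), (-2, 4)]
H-H contact: residue 3 @(-1,2) - residue 6 @(-1, 3)

Answer: 1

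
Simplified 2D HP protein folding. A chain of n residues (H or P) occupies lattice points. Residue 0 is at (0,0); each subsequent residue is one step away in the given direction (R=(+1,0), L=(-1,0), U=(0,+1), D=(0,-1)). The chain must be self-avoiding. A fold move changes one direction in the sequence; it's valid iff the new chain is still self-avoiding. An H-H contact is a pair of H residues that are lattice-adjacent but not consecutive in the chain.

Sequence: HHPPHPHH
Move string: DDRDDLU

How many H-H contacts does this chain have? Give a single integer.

Answer: 1

Derivation:
Positions: [(0, 0), (0, -1), (0, -2), (1, -2), (1, -3), (1, -4), (0, -4), (0, -3)]
H-H contact: residue 4 @(1,-3) - residue 7 @(0, -3)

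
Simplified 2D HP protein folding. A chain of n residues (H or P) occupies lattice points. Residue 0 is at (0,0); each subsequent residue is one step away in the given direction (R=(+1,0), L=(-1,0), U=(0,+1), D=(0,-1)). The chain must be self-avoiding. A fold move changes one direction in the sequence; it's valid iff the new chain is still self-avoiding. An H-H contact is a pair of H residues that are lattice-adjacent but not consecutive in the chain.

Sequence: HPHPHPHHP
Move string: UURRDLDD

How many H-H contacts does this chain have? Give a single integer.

Answer: 1

Derivation:
Positions: [(0, 0), (0, 1), (0, 2), (1, 2), (2, 2), (2, 1), (1, 1), (1, 0), (1, -1)]
H-H contact: residue 0 @(0,0) - residue 7 @(1, 0)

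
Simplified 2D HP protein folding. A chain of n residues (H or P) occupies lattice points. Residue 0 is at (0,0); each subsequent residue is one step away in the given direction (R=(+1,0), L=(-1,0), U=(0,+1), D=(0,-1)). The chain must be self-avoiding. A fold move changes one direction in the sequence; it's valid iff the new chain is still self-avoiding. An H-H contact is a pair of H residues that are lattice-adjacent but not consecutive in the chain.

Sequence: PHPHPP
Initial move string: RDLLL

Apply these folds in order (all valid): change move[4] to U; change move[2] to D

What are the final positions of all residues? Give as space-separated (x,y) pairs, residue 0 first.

Initial moves: RDLLL
Fold: move[4]->U => RDLLU (positions: [(0, 0), (1, 0), (1, -1), (0, -1), (-1, -1), (-1, 0)])
Fold: move[2]->D => RDDLU (positions: [(0, 0), (1, 0), (1, -1), (1, -2), (0, -2), (0, -1)])

Answer: (0,0) (1,0) (1,-1) (1,-2) (0,-2) (0,-1)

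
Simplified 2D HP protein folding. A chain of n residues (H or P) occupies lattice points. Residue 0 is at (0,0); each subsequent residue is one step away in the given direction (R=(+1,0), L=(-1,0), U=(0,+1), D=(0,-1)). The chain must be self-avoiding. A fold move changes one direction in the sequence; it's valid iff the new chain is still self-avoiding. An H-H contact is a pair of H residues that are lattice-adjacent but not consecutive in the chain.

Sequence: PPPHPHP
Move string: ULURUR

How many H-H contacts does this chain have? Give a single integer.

Answer: 0

Derivation:
Positions: [(0, 0), (0, 1), (-1, 1), (-1, 2), (0, 2), (0, 3), (1, 3)]
No H-H contacts found.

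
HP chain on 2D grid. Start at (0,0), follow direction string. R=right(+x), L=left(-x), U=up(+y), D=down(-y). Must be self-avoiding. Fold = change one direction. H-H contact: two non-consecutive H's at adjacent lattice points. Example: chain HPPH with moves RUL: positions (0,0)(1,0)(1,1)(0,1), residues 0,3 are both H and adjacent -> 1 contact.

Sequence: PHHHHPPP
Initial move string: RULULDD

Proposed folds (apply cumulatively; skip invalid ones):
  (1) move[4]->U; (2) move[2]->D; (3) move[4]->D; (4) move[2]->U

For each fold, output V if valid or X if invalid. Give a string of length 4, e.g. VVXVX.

Answer: XXXV

Derivation:
Initial: RULULDD -> [(0, 0), (1, 0), (1, 1), (0, 1), (0, 2), (-1, 2), (-1, 1), (-1, 0)]
Fold 1: move[4]->U => RULUUDD INVALID (collision), skipped
Fold 2: move[2]->D => RUDULDD INVALID (collision), skipped
Fold 3: move[4]->D => RULUDDD INVALID (collision), skipped
Fold 4: move[2]->U => RUUULDD VALID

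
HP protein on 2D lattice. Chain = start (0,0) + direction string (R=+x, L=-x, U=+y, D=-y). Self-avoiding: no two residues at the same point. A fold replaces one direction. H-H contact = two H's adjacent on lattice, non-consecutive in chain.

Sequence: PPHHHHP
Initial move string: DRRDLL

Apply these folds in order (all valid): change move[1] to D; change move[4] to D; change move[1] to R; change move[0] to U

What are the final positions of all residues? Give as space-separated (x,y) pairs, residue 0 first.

Initial moves: DRRDLL
Fold: move[1]->D => DDRDLL (positions: [(0, 0), (0, -1), (0, -2), (1, -2), (1, -3), (0, -3), (-1, -3)])
Fold: move[4]->D => DDRDDL (positions: [(0, 0), (0, -1), (0, -2), (1, -2), (1, -3), (1, -4), (0, -4)])
Fold: move[1]->R => DRRDDL (positions: [(0, 0), (0, -1), (1, -1), (2, -1), (2, -2), (2, -3), (1, -3)])
Fold: move[0]->U => URRDDL (positions: [(0, 0), (0, 1), (1, 1), (2, 1), (2, 0), (2, -1), (1, -1)])

Answer: (0,0) (0,1) (1,1) (2,1) (2,0) (2,-1) (1,-1)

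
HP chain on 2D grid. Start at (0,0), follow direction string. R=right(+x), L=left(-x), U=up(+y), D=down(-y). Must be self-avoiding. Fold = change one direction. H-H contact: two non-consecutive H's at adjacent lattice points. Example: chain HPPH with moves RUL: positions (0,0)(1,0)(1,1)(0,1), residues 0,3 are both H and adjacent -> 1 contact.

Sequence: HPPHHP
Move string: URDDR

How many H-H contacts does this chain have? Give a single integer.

Positions: [(0, 0), (0, 1), (1, 1), (1, 0), (1, -1), (2, -1)]
H-H contact: residue 0 @(0,0) - residue 3 @(1, 0)

Answer: 1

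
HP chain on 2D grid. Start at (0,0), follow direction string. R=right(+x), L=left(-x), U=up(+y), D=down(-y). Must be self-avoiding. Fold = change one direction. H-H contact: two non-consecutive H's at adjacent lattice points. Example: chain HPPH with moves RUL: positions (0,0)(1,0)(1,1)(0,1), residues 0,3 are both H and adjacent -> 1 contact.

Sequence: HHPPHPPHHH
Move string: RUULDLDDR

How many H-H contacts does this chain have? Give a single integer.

Answer: 2

Derivation:
Positions: [(0, 0), (1, 0), (1, 1), (1, 2), (0, 2), (0, 1), (-1, 1), (-1, 0), (-1, -1), (0, -1)]
H-H contact: residue 0 @(0,0) - residue 7 @(-1, 0)
H-H contact: residue 0 @(0,0) - residue 9 @(0, -1)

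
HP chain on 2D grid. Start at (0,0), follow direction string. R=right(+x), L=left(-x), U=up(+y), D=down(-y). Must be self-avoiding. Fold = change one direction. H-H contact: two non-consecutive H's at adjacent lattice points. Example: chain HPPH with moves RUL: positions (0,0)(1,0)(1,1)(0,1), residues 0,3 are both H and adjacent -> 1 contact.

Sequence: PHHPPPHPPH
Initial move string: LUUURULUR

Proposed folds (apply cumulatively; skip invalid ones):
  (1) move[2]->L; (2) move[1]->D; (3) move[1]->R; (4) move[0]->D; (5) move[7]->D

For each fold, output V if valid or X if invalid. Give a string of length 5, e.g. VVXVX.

Answer: VXXXX

Derivation:
Initial: LUUURULUR -> [(0, 0), (-1, 0), (-1, 1), (-1, 2), (-1, 3), (0, 3), (0, 4), (-1, 4), (-1, 5), (0, 5)]
Fold 1: move[2]->L => LULURULUR VALID
Fold 2: move[1]->D => LDLURULUR INVALID (collision), skipped
Fold 3: move[1]->R => LRLURULUR INVALID (collision), skipped
Fold 4: move[0]->D => DULURULUR INVALID (collision), skipped
Fold 5: move[7]->D => LULURULDR INVALID (collision), skipped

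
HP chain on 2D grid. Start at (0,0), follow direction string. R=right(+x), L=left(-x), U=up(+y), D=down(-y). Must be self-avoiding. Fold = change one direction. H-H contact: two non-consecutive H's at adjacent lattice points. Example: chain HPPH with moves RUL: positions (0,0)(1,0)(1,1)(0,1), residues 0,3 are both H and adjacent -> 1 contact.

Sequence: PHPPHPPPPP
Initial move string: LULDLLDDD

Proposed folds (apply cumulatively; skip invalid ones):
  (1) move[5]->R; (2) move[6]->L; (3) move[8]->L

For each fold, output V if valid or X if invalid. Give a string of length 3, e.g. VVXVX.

Answer: XVV

Derivation:
Initial: LULDLLDDD -> [(0, 0), (-1, 0), (-1, 1), (-2, 1), (-2, 0), (-3, 0), (-4, 0), (-4, -1), (-4, -2), (-4, -3)]
Fold 1: move[5]->R => LULDLRDDD INVALID (collision), skipped
Fold 2: move[6]->L => LULDLLLDD VALID
Fold 3: move[8]->L => LULDLLLDL VALID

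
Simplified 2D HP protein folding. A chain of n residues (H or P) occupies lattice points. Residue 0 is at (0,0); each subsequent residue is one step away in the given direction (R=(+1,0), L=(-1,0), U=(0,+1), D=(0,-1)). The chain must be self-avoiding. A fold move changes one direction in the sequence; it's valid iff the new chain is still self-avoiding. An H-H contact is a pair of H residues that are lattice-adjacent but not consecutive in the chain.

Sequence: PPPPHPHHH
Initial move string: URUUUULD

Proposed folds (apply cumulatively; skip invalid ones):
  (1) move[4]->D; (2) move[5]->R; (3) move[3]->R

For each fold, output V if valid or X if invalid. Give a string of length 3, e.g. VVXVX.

Initial: URUUUULD -> [(0, 0), (0, 1), (1, 1), (1, 2), (1, 3), (1, 4), (1, 5), (0, 5), (0, 4)]
Fold 1: move[4]->D => URUUDULD INVALID (collision), skipped
Fold 2: move[5]->R => URUUURLD INVALID (collision), skipped
Fold 3: move[3]->R => URURUULD VALID

Answer: XXV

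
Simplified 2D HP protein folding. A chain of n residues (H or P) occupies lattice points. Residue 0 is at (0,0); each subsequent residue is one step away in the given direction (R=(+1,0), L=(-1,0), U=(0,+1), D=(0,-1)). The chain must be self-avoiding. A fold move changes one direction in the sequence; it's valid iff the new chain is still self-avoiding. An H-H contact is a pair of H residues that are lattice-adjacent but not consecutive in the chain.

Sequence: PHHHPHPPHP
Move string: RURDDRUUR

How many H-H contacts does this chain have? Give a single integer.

Positions: [(0, 0), (1, 0), (1, 1), (2, 1), (2, 0), (2, -1), (3, -1), (3, 0), (3, 1), (4, 1)]
H-H contact: residue 3 @(2,1) - residue 8 @(3, 1)

Answer: 1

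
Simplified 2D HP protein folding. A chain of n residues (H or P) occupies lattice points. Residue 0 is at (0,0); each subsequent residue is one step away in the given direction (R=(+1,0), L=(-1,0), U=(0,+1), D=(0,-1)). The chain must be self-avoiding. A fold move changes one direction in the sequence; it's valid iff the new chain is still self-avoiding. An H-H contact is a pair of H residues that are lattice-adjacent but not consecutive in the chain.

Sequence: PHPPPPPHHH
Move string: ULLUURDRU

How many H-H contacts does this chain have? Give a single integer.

Positions: [(0, 0), (0, 1), (-1, 1), (-2, 1), (-2, 2), (-2, 3), (-1, 3), (-1, 2), (0, 2), (0, 3)]
H-H contact: residue 1 @(0,1) - residue 8 @(0, 2)

Answer: 1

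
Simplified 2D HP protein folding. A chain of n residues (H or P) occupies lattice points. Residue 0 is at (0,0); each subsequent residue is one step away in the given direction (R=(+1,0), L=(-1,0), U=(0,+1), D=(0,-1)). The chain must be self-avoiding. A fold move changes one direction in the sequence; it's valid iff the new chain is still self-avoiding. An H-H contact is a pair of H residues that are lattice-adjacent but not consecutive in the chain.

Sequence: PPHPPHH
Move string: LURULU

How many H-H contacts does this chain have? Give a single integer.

Answer: 1

Derivation:
Positions: [(0, 0), (-1, 0), (-1, 1), (0, 1), (0, 2), (-1, 2), (-1, 3)]
H-H contact: residue 2 @(-1,1) - residue 5 @(-1, 2)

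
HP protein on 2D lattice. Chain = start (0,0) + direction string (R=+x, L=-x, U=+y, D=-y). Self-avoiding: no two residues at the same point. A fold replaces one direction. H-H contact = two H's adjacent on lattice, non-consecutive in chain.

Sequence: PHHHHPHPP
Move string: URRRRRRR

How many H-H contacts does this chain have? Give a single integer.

Positions: [(0, 0), (0, 1), (1, 1), (2, 1), (3, 1), (4, 1), (5, 1), (6, 1), (7, 1)]
No H-H contacts found.

Answer: 0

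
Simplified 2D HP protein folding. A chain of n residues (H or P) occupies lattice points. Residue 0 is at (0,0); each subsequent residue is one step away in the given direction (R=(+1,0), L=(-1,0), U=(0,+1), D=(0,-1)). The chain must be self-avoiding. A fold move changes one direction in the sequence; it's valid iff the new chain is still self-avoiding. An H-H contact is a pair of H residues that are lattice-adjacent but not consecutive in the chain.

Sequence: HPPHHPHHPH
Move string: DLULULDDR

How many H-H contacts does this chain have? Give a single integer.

Positions: [(0, 0), (0, -1), (-1, -1), (-1, 0), (-2, 0), (-2, 1), (-3, 1), (-3, 0), (-3, -1), (-2, -1)]
H-H contact: residue 0 @(0,0) - residue 3 @(-1, 0)
H-H contact: residue 4 @(-2,0) - residue 7 @(-3, 0)
H-H contact: residue 4 @(-2,0) - residue 9 @(-2, -1)

Answer: 3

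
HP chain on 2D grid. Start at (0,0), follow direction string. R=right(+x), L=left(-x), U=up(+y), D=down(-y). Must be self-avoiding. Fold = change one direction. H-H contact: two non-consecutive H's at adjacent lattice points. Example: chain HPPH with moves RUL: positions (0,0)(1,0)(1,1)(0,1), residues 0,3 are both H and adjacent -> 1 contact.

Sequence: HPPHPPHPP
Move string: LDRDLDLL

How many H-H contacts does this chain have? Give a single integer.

Positions: [(0, 0), (-1, 0), (-1, -1), (0, -1), (0, -2), (-1, -2), (-1, -3), (-2, -3), (-3, -3)]
H-H contact: residue 0 @(0,0) - residue 3 @(0, -1)

Answer: 1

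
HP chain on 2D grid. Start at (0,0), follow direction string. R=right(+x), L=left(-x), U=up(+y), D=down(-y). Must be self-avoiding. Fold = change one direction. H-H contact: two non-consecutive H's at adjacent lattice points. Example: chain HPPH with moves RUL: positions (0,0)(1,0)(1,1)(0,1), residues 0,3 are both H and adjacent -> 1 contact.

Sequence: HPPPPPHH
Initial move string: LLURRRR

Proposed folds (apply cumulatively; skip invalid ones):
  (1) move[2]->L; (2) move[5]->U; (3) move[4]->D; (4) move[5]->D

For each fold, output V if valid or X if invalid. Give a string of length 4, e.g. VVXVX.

Answer: XVXX

Derivation:
Initial: LLURRRR -> [(0, 0), (-1, 0), (-2, 0), (-2, 1), (-1, 1), (0, 1), (1, 1), (2, 1)]
Fold 1: move[2]->L => LLLRRRR INVALID (collision), skipped
Fold 2: move[5]->U => LLURRUR VALID
Fold 3: move[4]->D => LLURDUR INVALID (collision), skipped
Fold 4: move[5]->D => LLURRDR INVALID (collision), skipped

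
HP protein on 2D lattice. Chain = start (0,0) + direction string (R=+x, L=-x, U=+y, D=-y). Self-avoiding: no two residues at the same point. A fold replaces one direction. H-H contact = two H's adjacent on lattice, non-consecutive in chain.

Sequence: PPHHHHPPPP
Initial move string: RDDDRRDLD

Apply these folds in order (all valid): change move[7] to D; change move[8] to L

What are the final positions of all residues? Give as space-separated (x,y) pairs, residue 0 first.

Initial moves: RDDDRRDLD
Fold: move[7]->D => RDDDRRDDD (positions: [(0, 0), (1, 0), (1, -1), (1, -2), (1, -3), (2, -3), (3, -3), (3, -4), (3, -5), (3, -6)])
Fold: move[8]->L => RDDDRRDDL (positions: [(0, 0), (1, 0), (1, -1), (1, -2), (1, -3), (2, -3), (3, -3), (3, -4), (3, -5), (2, -5)])

Answer: (0,0) (1,0) (1,-1) (1,-2) (1,-3) (2,-3) (3,-3) (3,-4) (3,-5) (2,-5)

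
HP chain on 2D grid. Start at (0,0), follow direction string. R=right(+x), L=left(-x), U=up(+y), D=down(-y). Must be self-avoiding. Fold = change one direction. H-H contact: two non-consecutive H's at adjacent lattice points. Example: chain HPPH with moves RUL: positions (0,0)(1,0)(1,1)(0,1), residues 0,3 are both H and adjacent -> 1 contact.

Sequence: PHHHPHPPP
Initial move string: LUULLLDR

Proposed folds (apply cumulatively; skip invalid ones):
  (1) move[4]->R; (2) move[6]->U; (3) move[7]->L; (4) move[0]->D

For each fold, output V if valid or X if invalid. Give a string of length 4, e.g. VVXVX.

Answer: XVVX

Derivation:
Initial: LUULLLDR -> [(0, 0), (-1, 0), (-1, 1), (-1, 2), (-2, 2), (-3, 2), (-4, 2), (-4, 1), (-3, 1)]
Fold 1: move[4]->R => LUULRLDR INVALID (collision), skipped
Fold 2: move[6]->U => LUULLLUR VALID
Fold 3: move[7]->L => LUULLLUL VALID
Fold 4: move[0]->D => DUULLLUL INVALID (collision), skipped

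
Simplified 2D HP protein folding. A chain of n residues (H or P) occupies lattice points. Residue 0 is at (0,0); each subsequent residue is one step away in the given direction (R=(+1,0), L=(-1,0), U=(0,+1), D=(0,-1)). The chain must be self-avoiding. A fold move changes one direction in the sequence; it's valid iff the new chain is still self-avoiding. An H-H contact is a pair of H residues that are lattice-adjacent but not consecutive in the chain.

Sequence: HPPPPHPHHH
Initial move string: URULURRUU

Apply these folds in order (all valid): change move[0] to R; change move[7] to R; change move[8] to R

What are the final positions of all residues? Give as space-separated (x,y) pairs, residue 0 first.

Initial moves: URULURRUU
Fold: move[0]->R => RRULURRUU (positions: [(0, 0), (1, 0), (2, 0), (2, 1), (1, 1), (1, 2), (2, 2), (3, 2), (3, 3), (3, 4)])
Fold: move[7]->R => RRULURRRU (positions: [(0, 0), (1, 0), (2, 0), (2, 1), (1, 1), (1, 2), (2, 2), (3, 2), (4, 2), (4, 3)])
Fold: move[8]->R => RRULURRRR (positions: [(0, 0), (1, 0), (2, 0), (2, 1), (1, 1), (1, 2), (2, 2), (3, 2), (4, 2), (5, 2)])

Answer: (0,0) (1,0) (2,0) (2,1) (1,1) (1,2) (2,2) (3,2) (4,2) (5,2)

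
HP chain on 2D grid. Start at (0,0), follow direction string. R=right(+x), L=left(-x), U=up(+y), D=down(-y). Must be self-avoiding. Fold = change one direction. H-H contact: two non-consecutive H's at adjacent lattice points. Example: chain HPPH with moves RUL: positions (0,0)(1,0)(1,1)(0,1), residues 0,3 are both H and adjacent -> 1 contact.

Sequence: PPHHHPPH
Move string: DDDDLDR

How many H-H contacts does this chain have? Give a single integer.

Answer: 1

Derivation:
Positions: [(0, 0), (0, -1), (0, -2), (0, -3), (0, -4), (-1, -4), (-1, -5), (0, -5)]
H-H contact: residue 4 @(0,-4) - residue 7 @(0, -5)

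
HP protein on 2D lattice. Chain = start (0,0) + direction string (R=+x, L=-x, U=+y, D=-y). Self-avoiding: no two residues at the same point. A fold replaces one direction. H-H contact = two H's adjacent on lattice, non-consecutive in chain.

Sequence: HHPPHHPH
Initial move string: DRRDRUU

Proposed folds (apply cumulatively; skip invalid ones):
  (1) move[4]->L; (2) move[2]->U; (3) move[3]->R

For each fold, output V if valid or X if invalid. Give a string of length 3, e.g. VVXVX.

Initial: DRRDRUU -> [(0, 0), (0, -1), (1, -1), (2, -1), (2, -2), (3, -2), (3, -1), (3, 0)]
Fold 1: move[4]->L => DRRDLUU INVALID (collision), skipped
Fold 2: move[2]->U => DRUDRUU INVALID (collision), skipped
Fold 3: move[3]->R => DRRRRUU VALID

Answer: XXV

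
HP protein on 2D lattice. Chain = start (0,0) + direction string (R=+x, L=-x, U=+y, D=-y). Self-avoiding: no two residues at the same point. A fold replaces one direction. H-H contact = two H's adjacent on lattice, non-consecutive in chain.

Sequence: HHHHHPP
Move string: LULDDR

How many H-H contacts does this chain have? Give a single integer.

Answer: 1

Derivation:
Positions: [(0, 0), (-1, 0), (-1, 1), (-2, 1), (-2, 0), (-2, -1), (-1, -1)]
H-H contact: residue 1 @(-1,0) - residue 4 @(-2, 0)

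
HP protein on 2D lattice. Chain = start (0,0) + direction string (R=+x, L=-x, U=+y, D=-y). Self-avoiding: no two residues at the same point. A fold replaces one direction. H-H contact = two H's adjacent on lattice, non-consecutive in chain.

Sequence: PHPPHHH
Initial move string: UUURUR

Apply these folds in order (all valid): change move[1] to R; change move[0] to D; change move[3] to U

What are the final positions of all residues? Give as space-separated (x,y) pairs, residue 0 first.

Initial moves: UUURUR
Fold: move[1]->R => URURUR (positions: [(0, 0), (0, 1), (1, 1), (1, 2), (2, 2), (2, 3), (3, 3)])
Fold: move[0]->D => DRURUR (positions: [(0, 0), (0, -1), (1, -1), (1, 0), (2, 0), (2, 1), (3, 1)])
Fold: move[3]->U => DRUUUR (positions: [(0, 0), (0, -1), (1, -1), (1, 0), (1, 1), (1, 2), (2, 2)])

Answer: (0,0) (0,-1) (1,-1) (1,0) (1,1) (1,2) (2,2)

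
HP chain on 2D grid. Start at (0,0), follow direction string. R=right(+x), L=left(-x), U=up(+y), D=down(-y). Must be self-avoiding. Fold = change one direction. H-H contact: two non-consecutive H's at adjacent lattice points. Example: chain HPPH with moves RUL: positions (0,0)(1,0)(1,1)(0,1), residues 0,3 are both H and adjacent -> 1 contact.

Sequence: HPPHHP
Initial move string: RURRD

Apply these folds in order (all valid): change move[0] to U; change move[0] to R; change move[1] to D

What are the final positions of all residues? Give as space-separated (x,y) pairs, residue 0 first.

Answer: (0,0) (1,0) (1,-1) (2,-1) (3,-1) (3,-2)

Derivation:
Initial moves: RURRD
Fold: move[0]->U => UURRD (positions: [(0, 0), (0, 1), (0, 2), (1, 2), (2, 2), (2, 1)])
Fold: move[0]->R => RURRD (positions: [(0, 0), (1, 0), (1, 1), (2, 1), (3, 1), (3, 0)])
Fold: move[1]->D => RDRRD (positions: [(0, 0), (1, 0), (1, -1), (2, -1), (3, -1), (3, -2)])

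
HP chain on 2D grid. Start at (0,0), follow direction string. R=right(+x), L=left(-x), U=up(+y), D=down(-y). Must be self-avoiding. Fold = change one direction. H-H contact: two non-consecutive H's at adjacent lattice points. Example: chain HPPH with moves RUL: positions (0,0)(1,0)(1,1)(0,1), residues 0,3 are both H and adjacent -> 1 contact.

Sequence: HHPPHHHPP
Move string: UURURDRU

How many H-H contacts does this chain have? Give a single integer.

Answer: 0

Derivation:
Positions: [(0, 0), (0, 1), (0, 2), (1, 2), (1, 3), (2, 3), (2, 2), (3, 2), (3, 3)]
No H-H contacts found.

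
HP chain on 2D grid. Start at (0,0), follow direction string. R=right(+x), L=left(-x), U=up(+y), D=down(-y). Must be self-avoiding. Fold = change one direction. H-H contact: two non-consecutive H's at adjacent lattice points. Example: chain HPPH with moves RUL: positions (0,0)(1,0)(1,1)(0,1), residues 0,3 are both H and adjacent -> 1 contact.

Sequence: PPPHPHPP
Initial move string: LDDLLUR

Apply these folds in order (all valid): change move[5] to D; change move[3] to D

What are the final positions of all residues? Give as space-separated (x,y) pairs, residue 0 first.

Answer: (0,0) (-1,0) (-1,-1) (-1,-2) (-1,-3) (-2,-3) (-2,-4) (-1,-4)

Derivation:
Initial moves: LDDLLUR
Fold: move[5]->D => LDDLLDR (positions: [(0, 0), (-1, 0), (-1, -1), (-1, -2), (-2, -2), (-3, -2), (-3, -3), (-2, -3)])
Fold: move[3]->D => LDDDLDR (positions: [(0, 0), (-1, 0), (-1, -1), (-1, -2), (-1, -3), (-2, -3), (-2, -4), (-1, -4)])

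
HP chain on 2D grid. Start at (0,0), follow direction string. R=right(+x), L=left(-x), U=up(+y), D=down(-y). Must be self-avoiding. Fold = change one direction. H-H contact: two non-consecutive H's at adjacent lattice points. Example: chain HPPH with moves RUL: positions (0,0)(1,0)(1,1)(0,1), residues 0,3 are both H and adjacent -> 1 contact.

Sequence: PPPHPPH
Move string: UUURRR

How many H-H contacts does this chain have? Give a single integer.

Answer: 0

Derivation:
Positions: [(0, 0), (0, 1), (0, 2), (0, 3), (1, 3), (2, 3), (3, 3)]
No H-H contacts found.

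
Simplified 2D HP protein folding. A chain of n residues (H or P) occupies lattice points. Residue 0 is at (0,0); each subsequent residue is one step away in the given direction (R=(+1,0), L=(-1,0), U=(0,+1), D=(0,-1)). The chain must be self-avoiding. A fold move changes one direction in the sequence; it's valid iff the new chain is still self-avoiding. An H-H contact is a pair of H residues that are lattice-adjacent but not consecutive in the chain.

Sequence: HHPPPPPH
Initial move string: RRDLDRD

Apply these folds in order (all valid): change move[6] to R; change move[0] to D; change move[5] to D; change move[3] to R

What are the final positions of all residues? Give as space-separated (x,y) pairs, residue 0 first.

Initial moves: RRDLDRD
Fold: move[6]->R => RRDLDRR (positions: [(0, 0), (1, 0), (2, 0), (2, -1), (1, -1), (1, -2), (2, -2), (3, -2)])
Fold: move[0]->D => DRDLDRR (positions: [(0, 0), (0, -1), (1, -1), (1, -2), (0, -2), (0, -3), (1, -3), (2, -3)])
Fold: move[5]->D => DRDLDDR (positions: [(0, 0), (0, -1), (1, -1), (1, -2), (0, -2), (0, -3), (0, -4), (1, -4)])
Fold: move[3]->R => DRDRDDR (positions: [(0, 0), (0, -1), (1, -1), (1, -2), (2, -2), (2, -3), (2, -4), (3, -4)])

Answer: (0,0) (0,-1) (1,-1) (1,-2) (2,-2) (2,-3) (2,-4) (3,-4)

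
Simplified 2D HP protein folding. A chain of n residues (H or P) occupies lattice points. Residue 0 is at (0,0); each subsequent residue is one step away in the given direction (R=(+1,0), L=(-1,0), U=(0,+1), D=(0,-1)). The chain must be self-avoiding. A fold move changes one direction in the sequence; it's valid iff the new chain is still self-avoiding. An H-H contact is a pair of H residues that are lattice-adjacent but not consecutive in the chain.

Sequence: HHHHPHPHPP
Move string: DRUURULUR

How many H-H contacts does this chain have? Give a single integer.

Answer: 1

Derivation:
Positions: [(0, 0), (0, -1), (1, -1), (1, 0), (1, 1), (2, 1), (2, 2), (1, 2), (1, 3), (2, 3)]
H-H contact: residue 0 @(0,0) - residue 3 @(1, 0)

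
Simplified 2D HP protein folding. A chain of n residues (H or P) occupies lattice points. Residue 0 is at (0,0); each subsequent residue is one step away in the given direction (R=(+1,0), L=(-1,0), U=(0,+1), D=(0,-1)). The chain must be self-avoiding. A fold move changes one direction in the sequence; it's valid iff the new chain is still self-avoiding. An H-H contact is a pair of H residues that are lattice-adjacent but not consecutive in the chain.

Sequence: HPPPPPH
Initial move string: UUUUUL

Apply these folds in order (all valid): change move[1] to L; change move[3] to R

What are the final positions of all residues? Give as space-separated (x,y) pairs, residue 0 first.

Answer: (0,0) (0,1) (-1,1) (-1,2) (0,2) (0,3) (-1,3)

Derivation:
Initial moves: UUUUUL
Fold: move[1]->L => ULUUUL (positions: [(0, 0), (0, 1), (-1, 1), (-1, 2), (-1, 3), (-1, 4), (-2, 4)])
Fold: move[3]->R => ULURUL (positions: [(0, 0), (0, 1), (-1, 1), (-1, 2), (0, 2), (0, 3), (-1, 3)])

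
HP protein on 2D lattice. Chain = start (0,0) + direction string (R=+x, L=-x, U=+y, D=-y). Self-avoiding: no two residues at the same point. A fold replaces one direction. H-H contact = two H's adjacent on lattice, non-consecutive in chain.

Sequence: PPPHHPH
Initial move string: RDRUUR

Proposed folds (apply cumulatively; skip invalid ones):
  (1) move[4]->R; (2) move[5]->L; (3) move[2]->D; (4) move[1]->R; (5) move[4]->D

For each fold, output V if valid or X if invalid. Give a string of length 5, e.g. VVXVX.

Initial: RDRUUR -> [(0, 0), (1, 0), (1, -1), (2, -1), (2, 0), (2, 1), (3, 1)]
Fold 1: move[4]->R => RDRURR VALID
Fold 2: move[5]->L => RDRURL INVALID (collision), skipped
Fold 3: move[2]->D => RDDURR INVALID (collision), skipped
Fold 4: move[1]->R => RRRURR VALID
Fold 5: move[4]->D => RRRUDR INVALID (collision), skipped

Answer: VXXVX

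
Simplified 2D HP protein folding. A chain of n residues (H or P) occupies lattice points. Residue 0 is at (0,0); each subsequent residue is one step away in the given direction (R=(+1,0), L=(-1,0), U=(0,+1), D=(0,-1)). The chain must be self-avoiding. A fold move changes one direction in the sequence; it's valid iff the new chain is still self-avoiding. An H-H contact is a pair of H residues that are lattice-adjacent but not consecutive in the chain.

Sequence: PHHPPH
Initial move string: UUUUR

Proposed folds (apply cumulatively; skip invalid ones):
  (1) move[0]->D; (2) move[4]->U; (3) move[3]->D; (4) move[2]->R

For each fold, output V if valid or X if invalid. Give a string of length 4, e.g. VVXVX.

Answer: XVXV

Derivation:
Initial: UUUUR -> [(0, 0), (0, 1), (0, 2), (0, 3), (0, 4), (1, 4)]
Fold 1: move[0]->D => DUUUR INVALID (collision), skipped
Fold 2: move[4]->U => UUUUU VALID
Fold 3: move[3]->D => UUUDU INVALID (collision), skipped
Fold 4: move[2]->R => UURUU VALID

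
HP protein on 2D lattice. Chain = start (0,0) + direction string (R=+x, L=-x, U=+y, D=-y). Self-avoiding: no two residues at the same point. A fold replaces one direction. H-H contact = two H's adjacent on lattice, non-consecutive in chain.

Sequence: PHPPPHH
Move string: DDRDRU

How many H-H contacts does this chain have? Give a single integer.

Positions: [(0, 0), (0, -1), (0, -2), (1, -2), (1, -3), (2, -3), (2, -2)]
No H-H contacts found.

Answer: 0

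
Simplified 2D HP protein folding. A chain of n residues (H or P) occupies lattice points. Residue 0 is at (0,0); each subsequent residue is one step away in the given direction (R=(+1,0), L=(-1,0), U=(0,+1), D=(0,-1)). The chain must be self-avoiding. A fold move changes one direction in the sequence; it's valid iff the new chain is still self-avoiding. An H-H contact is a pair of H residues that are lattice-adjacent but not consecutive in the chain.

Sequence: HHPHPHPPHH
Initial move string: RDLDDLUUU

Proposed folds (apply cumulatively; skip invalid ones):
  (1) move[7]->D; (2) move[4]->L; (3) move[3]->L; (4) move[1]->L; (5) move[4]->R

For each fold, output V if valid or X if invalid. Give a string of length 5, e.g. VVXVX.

Answer: XVVXX

Derivation:
Initial: RDLDDLUUU -> [(0, 0), (1, 0), (1, -1), (0, -1), (0, -2), (0, -3), (-1, -3), (-1, -2), (-1, -1), (-1, 0)]
Fold 1: move[7]->D => RDLDDLUDU INVALID (collision), skipped
Fold 2: move[4]->L => RDLDLLUUU VALID
Fold 3: move[3]->L => RDLLLLUUU VALID
Fold 4: move[1]->L => RLLLLLUUU INVALID (collision), skipped
Fold 5: move[4]->R => RDLLRLUUU INVALID (collision), skipped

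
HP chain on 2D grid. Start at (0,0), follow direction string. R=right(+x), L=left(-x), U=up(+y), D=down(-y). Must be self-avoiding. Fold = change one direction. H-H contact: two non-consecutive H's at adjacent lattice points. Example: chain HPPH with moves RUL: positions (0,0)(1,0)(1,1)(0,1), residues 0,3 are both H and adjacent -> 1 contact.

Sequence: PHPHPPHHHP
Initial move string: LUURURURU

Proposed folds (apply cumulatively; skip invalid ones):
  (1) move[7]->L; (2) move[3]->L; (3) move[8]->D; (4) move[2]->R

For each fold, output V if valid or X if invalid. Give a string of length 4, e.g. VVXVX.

Initial: LUURURURU -> [(0, 0), (-1, 0), (-1, 1), (-1, 2), (0, 2), (0, 3), (1, 3), (1, 4), (2, 4), (2, 5)]
Fold 1: move[7]->L => LUURURULU VALID
Fold 2: move[3]->L => LUULURULU VALID
Fold 3: move[8]->D => LUULURULD INVALID (collision), skipped
Fold 4: move[2]->R => LURLURULU INVALID (collision), skipped

Answer: VVXX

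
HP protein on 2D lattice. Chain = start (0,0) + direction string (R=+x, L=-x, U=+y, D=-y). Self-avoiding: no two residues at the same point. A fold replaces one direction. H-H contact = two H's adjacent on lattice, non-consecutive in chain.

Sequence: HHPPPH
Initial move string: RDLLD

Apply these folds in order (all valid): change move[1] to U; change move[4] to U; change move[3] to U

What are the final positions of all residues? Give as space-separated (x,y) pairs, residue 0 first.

Answer: (0,0) (1,0) (1,1) (0,1) (0,2) (0,3)

Derivation:
Initial moves: RDLLD
Fold: move[1]->U => RULLD (positions: [(0, 0), (1, 0), (1, 1), (0, 1), (-1, 1), (-1, 0)])
Fold: move[4]->U => RULLU (positions: [(0, 0), (1, 0), (1, 1), (0, 1), (-1, 1), (-1, 2)])
Fold: move[3]->U => RULUU (positions: [(0, 0), (1, 0), (1, 1), (0, 1), (0, 2), (0, 3)])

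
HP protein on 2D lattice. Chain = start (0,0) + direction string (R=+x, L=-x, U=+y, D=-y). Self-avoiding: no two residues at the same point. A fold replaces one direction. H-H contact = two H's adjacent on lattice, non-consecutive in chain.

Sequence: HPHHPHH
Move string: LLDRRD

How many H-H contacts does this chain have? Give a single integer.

Answer: 1

Derivation:
Positions: [(0, 0), (-1, 0), (-2, 0), (-2, -1), (-1, -1), (0, -1), (0, -2)]
H-H contact: residue 0 @(0,0) - residue 5 @(0, -1)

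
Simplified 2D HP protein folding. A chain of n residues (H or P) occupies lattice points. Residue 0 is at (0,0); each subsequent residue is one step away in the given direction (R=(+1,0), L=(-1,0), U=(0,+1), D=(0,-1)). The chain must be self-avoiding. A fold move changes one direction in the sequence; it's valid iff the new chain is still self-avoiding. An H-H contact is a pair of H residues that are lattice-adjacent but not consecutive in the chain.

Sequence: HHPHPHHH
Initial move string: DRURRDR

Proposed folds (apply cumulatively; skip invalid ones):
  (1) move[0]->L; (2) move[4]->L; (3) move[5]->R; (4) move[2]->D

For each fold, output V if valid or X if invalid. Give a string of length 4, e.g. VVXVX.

Answer: XXVV

Derivation:
Initial: DRURRDR -> [(0, 0), (0, -1), (1, -1), (1, 0), (2, 0), (3, 0), (3, -1), (4, -1)]
Fold 1: move[0]->L => LRURRDR INVALID (collision), skipped
Fold 2: move[4]->L => DRURLDR INVALID (collision), skipped
Fold 3: move[5]->R => DRURRRR VALID
Fold 4: move[2]->D => DRDRRRR VALID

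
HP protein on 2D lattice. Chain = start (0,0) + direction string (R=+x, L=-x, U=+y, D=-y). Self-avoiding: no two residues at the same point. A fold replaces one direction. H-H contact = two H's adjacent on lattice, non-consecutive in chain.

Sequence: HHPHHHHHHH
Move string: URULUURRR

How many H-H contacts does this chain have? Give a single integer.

Positions: [(0, 0), (0, 1), (1, 1), (1, 2), (0, 2), (0, 3), (0, 4), (1, 4), (2, 4), (3, 4)]
H-H contact: residue 1 @(0,1) - residue 4 @(0, 2)

Answer: 1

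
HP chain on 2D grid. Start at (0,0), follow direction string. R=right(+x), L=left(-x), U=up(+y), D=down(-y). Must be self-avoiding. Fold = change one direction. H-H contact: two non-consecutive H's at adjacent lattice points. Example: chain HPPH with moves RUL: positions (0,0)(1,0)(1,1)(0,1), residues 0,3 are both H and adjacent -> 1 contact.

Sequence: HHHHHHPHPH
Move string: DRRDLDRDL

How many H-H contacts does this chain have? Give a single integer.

Positions: [(0, 0), (0, -1), (1, -1), (2, -1), (2, -2), (1, -2), (1, -3), (2, -3), (2, -4), (1, -4)]
H-H contact: residue 2 @(1,-1) - residue 5 @(1, -2)
H-H contact: residue 4 @(2,-2) - residue 7 @(2, -3)

Answer: 2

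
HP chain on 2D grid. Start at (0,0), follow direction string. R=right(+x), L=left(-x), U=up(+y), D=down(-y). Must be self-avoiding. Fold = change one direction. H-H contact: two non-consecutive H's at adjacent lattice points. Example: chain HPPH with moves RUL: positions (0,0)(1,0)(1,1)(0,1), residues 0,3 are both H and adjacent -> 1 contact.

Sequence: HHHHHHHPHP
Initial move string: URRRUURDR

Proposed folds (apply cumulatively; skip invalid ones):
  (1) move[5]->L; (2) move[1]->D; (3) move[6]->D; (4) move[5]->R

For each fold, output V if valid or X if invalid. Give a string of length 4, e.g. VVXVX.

Answer: XXXV

Derivation:
Initial: URRRUURDR -> [(0, 0), (0, 1), (1, 1), (2, 1), (3, 1), (3, 2), (3, 3), (4, 3), (4, 2), (5, 2)]
Fold 1: move[5]->L => URRRULRDR INVALID (collision), skipped
Fold 2: move[1]->D => UDRRUURDR INVALID (collision), skipped
Fold 3: move[6]->D => URRRUUDDR INVALID (collision), skipped
Fold 4: move[5]->R => URRRURRDR VALID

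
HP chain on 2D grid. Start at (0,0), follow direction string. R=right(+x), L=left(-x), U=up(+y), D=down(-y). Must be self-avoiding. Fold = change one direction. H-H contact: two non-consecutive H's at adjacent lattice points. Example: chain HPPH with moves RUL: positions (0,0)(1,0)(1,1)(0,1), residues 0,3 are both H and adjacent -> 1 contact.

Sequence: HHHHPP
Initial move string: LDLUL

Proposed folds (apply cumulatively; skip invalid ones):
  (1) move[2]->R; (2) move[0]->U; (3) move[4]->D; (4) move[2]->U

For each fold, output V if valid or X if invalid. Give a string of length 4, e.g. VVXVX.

Answer: XXXX

Derivation:
Initial: LDLUL -> [(0, 0), (-1, 0), (-1, -1), (-2, -1), (-2, 0), (-3, 0)]
Fold 1: move[2]->R => LDRUL INVALID (collision), skipped
Fold 2: move[0]->U => UDLUL INVALID (collision), skipped
Fold 3: move[4]->D => LDLUD INVALID (collision), skipped
Fold 4: move[2]->U => LDUUL INVALID (collision), skipped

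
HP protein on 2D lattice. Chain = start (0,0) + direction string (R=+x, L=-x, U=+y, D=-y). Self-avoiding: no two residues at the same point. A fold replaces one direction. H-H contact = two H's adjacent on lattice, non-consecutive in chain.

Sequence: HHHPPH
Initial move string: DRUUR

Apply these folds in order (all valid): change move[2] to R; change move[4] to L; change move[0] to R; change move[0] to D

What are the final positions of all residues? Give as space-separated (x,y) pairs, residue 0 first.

Initial moves: DRUUR
Fold: move[2]->R => DRRUR (positions: [(0, 0), (0, -1), (1, -1), (2, -1), (2, 0), (3, 0)])
Fold: move[4]->L => DRRUL (positions: [(0, 0), (0, -1), (1, -1), (2, -1), (2, 0), (1, 0)])
Fold: move[0]->R => RRRUL (positions: [(0, 0), (1, 0), (2, 0), (3, 0), (3, 1), (2, 1)])
Fold: move[0]->D => DRRUL (positions: [(0, 0), (0, -1), (1, -1), (2, -1), (2, 0), (1, 0)])

Answer: (0,0) (0,-1) (1,-1) (2,-1) (2,0) (1,0)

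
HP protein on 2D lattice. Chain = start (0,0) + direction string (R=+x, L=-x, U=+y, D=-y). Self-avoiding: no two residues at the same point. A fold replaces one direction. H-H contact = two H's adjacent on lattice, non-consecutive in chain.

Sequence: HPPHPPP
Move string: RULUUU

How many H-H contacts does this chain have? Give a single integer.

Answer: 1

Derivation:
Positions: [(0, 0), (1, 0), (1, 1), (0, 1), (0, 2), (0, 3), (0, 4)]
H-H contact: residue 0 @(0,0) - residue 3 @(0, 1)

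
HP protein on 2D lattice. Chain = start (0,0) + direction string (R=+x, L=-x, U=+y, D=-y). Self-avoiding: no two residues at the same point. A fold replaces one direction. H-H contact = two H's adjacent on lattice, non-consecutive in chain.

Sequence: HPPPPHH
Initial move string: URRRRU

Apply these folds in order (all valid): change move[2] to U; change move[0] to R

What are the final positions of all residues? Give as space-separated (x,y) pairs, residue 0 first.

Initial moves: URRRRU
Fold: move[2]->U => URURRU (positions: [(0, 0), (0, 1), (1, 1), (1, 2), (2, 2), (3, 2), (3, 3)])
Fold: move[0]->R => RRURRU (positions: [(0, 0), (1, 0), (2, 0), (2, 1), (3, 1), (4, 1), (4, 2)])

Answer: (0,0) (1,0) (2,0) (2,1) (3,1) (4,1) (4,2)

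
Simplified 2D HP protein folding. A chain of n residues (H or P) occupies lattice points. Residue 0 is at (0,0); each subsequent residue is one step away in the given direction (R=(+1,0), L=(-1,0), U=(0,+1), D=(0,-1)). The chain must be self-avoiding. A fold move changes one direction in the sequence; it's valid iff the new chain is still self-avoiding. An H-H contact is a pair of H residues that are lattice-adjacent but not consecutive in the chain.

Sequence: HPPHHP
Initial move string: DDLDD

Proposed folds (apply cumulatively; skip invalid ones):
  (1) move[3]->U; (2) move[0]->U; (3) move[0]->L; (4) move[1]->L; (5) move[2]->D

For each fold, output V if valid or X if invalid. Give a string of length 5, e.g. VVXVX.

Answer: XXVVV

Derivation:
Initial: DDLDD -> [(0, 0), (0, -1), (0, -2), (-1, -2), (-1, -3), (-1, -4)]
Fold 1: move[3]->U => DDLUD INVALID (collision), skipped
Fold 2: move[0]->U => UDLDD INVALID (collision), skipped
Fold 3: move[0]->L => LDLDD VALID
Fold 4: move[1]->L => LLLDD VALID
Fold 5: move[2]->D => LLDDD VALID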